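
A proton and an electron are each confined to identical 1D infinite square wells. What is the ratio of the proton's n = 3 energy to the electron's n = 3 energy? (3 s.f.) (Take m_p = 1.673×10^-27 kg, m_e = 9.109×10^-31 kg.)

5.44×10^-4

E_n ∝ 1/m at fixed n and L, so the ratio is m_e/m_p = 9.109×10^-31/1.673×10^-27 = 5.44×10^-4.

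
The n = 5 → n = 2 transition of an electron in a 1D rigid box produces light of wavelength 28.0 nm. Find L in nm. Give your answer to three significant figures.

The photon carries ΔE = hc/λ = 6.626×10^-34·2.998×10^8/2.80×10^-8 m = 7.095×10^-18 J.
Since ΔE = (5² − 2²)E_1, E_1 = 3.379×10^-19 J, and L = h/√(8m_eE_1) = 4.22×10^-10 m = 0.422 nm.

L = 0.422 nm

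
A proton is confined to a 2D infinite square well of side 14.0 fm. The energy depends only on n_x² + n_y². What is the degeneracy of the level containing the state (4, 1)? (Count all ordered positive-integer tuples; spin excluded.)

The level has n_x² + n_y² = 17. The ordered positive-integer solutions are (1, 4), (4, 1).
That gives 2 states.

degeneracy = 2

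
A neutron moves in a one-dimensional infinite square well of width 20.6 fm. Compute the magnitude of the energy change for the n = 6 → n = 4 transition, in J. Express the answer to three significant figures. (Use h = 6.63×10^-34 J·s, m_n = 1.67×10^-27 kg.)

E_1 = h²/(8m_nL²) = 7.753×10^-14 J.
|ΔE| = |6² − 4²|·E_1 = 20·7.753×10^-14 J = 1.55×10^-12 J.

|ΔE| = 1.55×10^-12 J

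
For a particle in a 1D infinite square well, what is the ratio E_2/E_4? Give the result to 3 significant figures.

E_n ∝ n², so E_2/E_4 = 2²/4² = 4/16 = 0.250.

0.250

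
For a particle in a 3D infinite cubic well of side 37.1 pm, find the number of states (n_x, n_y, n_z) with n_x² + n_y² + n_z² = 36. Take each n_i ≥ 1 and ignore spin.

degeneracy = 3

The level has n_x² + n_y² + n_z² = 36. The ordered positive-integer solutions are (2, 4, 4), (4, 2, 4), (4, 4, 2).
That gives 3 states.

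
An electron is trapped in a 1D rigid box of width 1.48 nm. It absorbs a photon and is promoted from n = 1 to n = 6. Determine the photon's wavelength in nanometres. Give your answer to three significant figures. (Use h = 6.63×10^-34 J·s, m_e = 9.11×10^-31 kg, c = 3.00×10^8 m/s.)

λ = 206 nm

E_1 = h²/(8m_eL²) = 2.754×10^-20 J, so ΔE = (6² − 1²)E_1 = 9.639×10^-19 J.
λ = hc/ΔE = (6.63×10^-34·3.00×10^8)/9.639×10^-19 = 2.06×10^-7 m = 206 nm.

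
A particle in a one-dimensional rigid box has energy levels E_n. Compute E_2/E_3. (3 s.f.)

0.444

E_n ∝ n², so E_2/E_3 = 2²/3² = 4/9 = 0.444.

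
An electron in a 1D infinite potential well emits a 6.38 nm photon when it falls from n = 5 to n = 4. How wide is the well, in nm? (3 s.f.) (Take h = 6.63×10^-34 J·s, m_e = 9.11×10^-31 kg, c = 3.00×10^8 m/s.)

The photon carries ΔE = hc/λ = 6.63×10^-34·3.00×10^8/6.38×10^-9 m = 3.118×10^-17 J.
Since ΔE = (5² − 4²)E_1, E_1 = 3.464×10^-18 J, and L = h/√(8m_eE_1) = 1.32×10^-10 m = 0.132 nm.

L = 0.132 nm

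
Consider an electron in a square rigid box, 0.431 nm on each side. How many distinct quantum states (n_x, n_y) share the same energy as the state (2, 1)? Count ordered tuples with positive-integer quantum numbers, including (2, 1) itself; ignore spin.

The level has n_x² + n_y² = 5. The ordered positive-integer solutions are (1, 2), (2, 1).
That gives 2 states.

degeneracy = 2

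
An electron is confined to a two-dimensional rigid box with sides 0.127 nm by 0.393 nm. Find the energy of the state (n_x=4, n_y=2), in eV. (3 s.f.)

For a 2D rectangular well E = (h²/8m_e)·Σ n_i²/L_i² = (6.626×10^-34)²/(8·9.109×10^-31) · [4²/(0.127 nm)² + 2²/(0.393 nm)²].
Evaluating gives E = 6.133×10^-17 J = 383 eV.

E = 383 eV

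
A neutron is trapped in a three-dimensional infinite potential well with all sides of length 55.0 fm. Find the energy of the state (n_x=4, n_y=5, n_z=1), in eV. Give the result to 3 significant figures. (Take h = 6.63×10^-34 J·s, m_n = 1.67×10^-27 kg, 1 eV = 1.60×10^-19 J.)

E = 2.86×10^6 eV

For a 3D rectangular well E = (h²/8m_n)·Σ n_i²/L_i² = (6.63×10^-34)²/(8·1.67×10^-27) · [4²/(55.0 fm)² + 5²/(55.0 fm)² + 1²/(55.0 fm)²].
Evaluating gives E = 4.568×10^-13 J = 2.86×10^6 eV.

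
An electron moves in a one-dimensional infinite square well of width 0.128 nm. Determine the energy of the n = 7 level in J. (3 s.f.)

E_7 = 1.80×10^-16 J

For an infinite well E_n = n²h²/(8m_eL²), so E_1 = h²/(8m_eL²) = (6.626×10^-34)²/(8·9.109×10^-31·(1.28×10^-10 m)²) = 3.677×10^-18 J.
Then E_7 = 7²·E_1 = 49·3.677×10^-18 J = 1.80×10^-16 J.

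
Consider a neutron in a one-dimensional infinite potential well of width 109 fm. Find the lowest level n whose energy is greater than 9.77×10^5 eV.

n = 8

E_1 = h²/(8m_nL²) = 2.758×10^-15 J = 1.722×10^4 eV.
Need n² > 9.77×10^5/1.722×10^4 = 56.74, i.e. n > 7.533.
The smallest integer satisfying this is n = 8.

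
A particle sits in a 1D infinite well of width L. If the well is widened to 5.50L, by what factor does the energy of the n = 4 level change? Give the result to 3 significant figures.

0.0331

E_n ∝ 1/L², so the energy scales by 1/5.50² = 0.0331.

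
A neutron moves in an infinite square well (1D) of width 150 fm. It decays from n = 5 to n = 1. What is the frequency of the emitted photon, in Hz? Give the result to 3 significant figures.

E_1 = h²/(8m_nL²) = 1.456×10^-15 J and ΔE = (5² − 1²)E_1 = 3.494×10^-14 J.
f = ΔE/h = 3.494×10^-14/6.626×10^-34 = 5.27×10^19 Hz.

f = 5.27×10^19 Hz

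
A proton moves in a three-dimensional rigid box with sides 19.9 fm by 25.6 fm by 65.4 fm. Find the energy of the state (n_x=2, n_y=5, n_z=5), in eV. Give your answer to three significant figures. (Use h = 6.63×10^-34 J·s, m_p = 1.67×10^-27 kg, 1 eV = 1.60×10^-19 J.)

For a 3D rectangular well E = (h²/8m_p)·Σ n_i²/L_i² = (6.63×10^-34)²/(8·1.67×10^-27) · [2²/(19.9 fm)² + 5²/(25.6 fm)² + 5²/(65.4 fm)²].
Evaluating gives E = 1.780×10^-12 J = 1.11×10^7 eV.

E = 1.11×10^7 eV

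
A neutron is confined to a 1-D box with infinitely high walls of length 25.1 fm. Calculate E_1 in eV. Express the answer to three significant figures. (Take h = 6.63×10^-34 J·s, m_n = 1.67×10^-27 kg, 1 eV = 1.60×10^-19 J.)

E_1 = 3.26×10^5 eV

For an infinite well E_n = n²h²/(8m_nL²), so E_1 = h²/(8m_nL²) = (6.63×10^-34)²/(8·1.67×10^-27·(2.51×10^-14 m)²) = 5.222×10^-14 J.
Converting, E_1 = 5.222×10^-14 J / (1.60×10^-19 J/eV) = 3.26×10^5 eV.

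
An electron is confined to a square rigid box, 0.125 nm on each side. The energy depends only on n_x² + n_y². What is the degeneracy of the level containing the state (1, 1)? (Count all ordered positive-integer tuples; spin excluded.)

The level has n_x² + n_y² = 2. The ordered positive-integer solutions are (1, 1).
That gives 1 state.

degeneracy = 1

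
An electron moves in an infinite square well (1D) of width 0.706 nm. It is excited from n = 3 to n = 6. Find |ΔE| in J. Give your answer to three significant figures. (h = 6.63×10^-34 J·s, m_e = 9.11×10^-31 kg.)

|ΔE| = 3.27×10^-18 J

E_1 = h²/(8m_eL²) = 1.210×10^-19 J.
|ΔE| = |3² − 6²|·E_1 = 27·1.210×10^-19 J = 3.27×10^-18 J.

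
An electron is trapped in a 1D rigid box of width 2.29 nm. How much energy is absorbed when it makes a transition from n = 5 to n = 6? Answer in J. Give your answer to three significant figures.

|ΔE| = 1.26×10^-19 J

E_1 = h²/(8m_eL²) = 1.149×10^-20 J.
|ΔE| = |5² − 6²|·E_1 = 11·1.149×10^-20 J = 1.26×10^-19 J.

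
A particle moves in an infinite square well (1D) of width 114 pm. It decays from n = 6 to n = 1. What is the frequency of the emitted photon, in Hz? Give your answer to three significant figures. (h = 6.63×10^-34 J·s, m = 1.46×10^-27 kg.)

E_1 = h²/(8mL²) = 2.896×10^-21 J and ΔE = (6² − 1²)E_1 = 1.014×10^-19 J.
f = ΔE/h = 1.014×10^-19/6.63×10^-34 = 1.53×10^14 Hz.

f = 1.53×10^14 Hz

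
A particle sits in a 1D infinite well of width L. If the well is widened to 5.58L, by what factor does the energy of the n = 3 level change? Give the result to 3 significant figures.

E_n ∝ 1/L², so the energy scales by 1/5.58² = 0.0321.

0.0321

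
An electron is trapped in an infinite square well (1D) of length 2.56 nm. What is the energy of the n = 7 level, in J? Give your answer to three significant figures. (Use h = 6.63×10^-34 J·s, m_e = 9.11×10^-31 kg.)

For an infinite well E_n = n²h²/(8m_eL²), so E_1 = h²/(8m_eL²) = (6.63×10^-34)²/(8·9.11×10^-31·(2.56×10^-9 m)²) = 9.203×10^-21 J.
Then E_7 = 7²·E_1 = 49·9.203×10^-21 J = 4.51×10^-19 J.

E_7 = 4.51×10^-19 J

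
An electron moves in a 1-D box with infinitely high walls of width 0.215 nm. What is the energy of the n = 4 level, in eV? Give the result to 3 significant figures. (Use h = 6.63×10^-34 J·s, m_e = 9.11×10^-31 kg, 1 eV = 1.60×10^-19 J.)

For an infinite well E_n = n²h²/(8m_eL²), so E_1 = h²/(8m_eL²) = (6.63×10^-34)²/(8·9.11×10^-31·(2.15×10^-10 m)²) = 1.305×10^-18 J.
Then E_4 = 4²·E_1 = 16·1.305×10^-18 J = 2.088×10^-17 J.
Converting, E_4 = 2.088×10^-17 J / (1.60×10^-19 J/eV) = 130 eV.

E_4 = 130 eV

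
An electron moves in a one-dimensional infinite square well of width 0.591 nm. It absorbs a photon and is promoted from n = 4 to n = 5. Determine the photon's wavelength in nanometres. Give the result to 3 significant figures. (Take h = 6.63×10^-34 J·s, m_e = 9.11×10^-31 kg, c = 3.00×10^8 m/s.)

E_1 = h²/(8m_eL²) = 1.727×10^-19 J, so ΔE = (5² − 4²)E_1 = 1.554×10^-18 J.
λ = hc/ΔE = (6.63×10^-34·3.00×10^8)/1.554×10^-18 = 1.28×10^-7 m = 128 nm.

λ = 128 nm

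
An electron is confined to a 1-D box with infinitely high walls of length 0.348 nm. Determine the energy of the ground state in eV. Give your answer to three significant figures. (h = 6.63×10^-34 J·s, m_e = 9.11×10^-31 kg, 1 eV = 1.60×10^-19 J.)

E_1 = 3.11 eV

For an infinite well E_n = n²h²/(8m_eL²), so E_1 = h²/(8m_eL²) = (6.63×10^-34)²/(8·9.11×10^-31·(3.48×10^-10 m)²) = 4.980×10^-19 J.
Converting, E_1 = 4.980×10^-19 J / (1.60×10^-19 J/eV) = 3.11 eV.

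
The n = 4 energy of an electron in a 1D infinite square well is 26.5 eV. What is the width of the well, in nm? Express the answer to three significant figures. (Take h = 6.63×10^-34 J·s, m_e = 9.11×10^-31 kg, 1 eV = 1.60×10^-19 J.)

L = 0.477 nm

From E_n = n²h²/(8m_eL²), L = n·h/√(8m_eE_n).
E_4 = 26.5 eV = 4.240×10^-18 J, so L = 4·6.63×10^-34/√(8·9.11×10^-31·4.240×10^-18) = 4.77×10^-10 m = 0.477 nm.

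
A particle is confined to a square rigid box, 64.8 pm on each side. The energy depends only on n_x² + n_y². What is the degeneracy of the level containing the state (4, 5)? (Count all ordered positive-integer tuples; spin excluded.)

degeneracy = 2

The level has n_x² + n_y² = 41. The ordered positive-integer solutions are (4, 5), (5, 4).
That gives 2 states.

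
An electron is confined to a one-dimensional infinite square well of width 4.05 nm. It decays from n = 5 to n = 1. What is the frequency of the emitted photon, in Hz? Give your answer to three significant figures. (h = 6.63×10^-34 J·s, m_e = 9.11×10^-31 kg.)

f = 1.33×10^14 Hz

E_1 = h²/(8m_eL²) = 3.677×10^-21 J and ΔE = (5² − 1²)E_1 = 8.825×10^-20 J.
f = ΔE/h = 8.825×10^-20/6.63×10^-34 = 1.33×10^14 Hz.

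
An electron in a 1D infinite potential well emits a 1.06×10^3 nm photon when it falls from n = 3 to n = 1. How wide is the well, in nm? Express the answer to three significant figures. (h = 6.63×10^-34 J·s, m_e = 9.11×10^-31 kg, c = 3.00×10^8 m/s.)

L = 1.60 nm

The photon carries ΔE = hc/λ = 6.63×10^-34·3.00×10^8/1.06×10^-6 m = 1.876×10^-19 J.
Since ΔE = (3² − 1²)E_1, E_1 = 2.345×10^-20 J, and L = h/√(8m_eE_1) = 1.60×10^-9 m = 1.60 nm.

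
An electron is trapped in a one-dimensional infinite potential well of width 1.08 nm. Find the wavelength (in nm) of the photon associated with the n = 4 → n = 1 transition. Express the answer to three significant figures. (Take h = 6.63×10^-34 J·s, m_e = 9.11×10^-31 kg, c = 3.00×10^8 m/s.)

λ = 256 nm

E_1 = h²/(8m_eL²) = 5.171×10^-20 J, so ΔE = (4² − 1²)E_1 = 7.756×10^-19 J.
λ = hc/ΔE = (6.63×10^-34·3.00×10^8)/7.756×10^-19 = 2.56×10^-7 m = 256 nm.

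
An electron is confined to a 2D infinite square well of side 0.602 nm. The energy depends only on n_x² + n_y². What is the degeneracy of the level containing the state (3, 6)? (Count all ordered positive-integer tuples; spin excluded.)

degeneracy = 2

The level has n_x² + n_y² = 45. The ordered positive-integer solutions are (3, 6), (6, 3).
That gives 2 states.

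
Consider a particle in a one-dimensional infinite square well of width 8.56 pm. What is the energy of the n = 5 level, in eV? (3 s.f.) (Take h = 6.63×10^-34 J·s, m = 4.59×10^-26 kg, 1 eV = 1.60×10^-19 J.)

For an infinite well E_n = n²h²/(8mL²), so E_1 = h²/(8mL²) = (6.63×10^-34)²/(8·4.59×10^-26·(8.56×10^-12 m)²) = 1.634×10^-20 J.
Then E_5 = 5²·E_1 = 25·1.634×10^-20 J = 4.085×10^-19 J.
Converting, E_5 = 4.085×10^-19 J / (1.60×10^-19 J/eV) = 2.55 eV.

E_5 = 2.55 eV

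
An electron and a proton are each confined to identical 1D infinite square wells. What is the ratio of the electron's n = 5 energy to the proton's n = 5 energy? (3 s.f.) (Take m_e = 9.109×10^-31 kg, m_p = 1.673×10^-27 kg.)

1.84×10^3

E_n ∝ 1/m at fixed n and L, so the ratio is m_p/m_e = 1.673×10^-27/9.109×10^-31 = 1.84×10^3.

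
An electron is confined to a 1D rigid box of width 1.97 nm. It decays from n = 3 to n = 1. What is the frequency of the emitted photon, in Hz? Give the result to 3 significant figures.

f = 1.87×10^14 Hz

E_1 = h²/(8m_eL²) = 1.552×10^-20 J and ΔE = (3² − 1²)E_1 = 1.242×10^-19 J.
f = ΔE/h = 1.242×10^-19/6.626×10^-34 = 1.87×10^14 Hz.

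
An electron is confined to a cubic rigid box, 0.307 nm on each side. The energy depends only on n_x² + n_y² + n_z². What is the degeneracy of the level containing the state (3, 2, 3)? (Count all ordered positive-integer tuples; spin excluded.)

degeneracy = 3

The level has n_x² + n_y² + n_z² = 22. The ordered positive-integer solutions are (2, 3, 3), (3, 2, 3), (3, 3, 2).
That gives 3 states.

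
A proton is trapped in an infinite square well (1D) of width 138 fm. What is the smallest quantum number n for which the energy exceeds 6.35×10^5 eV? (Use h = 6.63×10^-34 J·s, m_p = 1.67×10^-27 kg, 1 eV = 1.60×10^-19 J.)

E_1 = h²/(8m_pL²) = 1.728×10^-15 J = 1.080×10^4 eV.
Need n² > 6.35×10^5/1.080×10^4 = 58.80, i.e. n > 7.668.
The smallest integer satisfying this is n = 8.

n = 8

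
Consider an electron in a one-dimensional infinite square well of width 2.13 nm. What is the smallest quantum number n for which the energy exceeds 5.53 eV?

E_1 = h²/(8m_eL²) = 1.328×10^-20 J = 0.08290 eV.
Need n² > 5.53/0.08290 = 66.71, i.e. n > 8.168.
The smallest integer satisfying this is n = 9.

n = 9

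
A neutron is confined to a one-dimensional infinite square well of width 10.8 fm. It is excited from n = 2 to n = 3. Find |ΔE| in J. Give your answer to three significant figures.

E_1 = h²/(8m_nL²) = 2.809×10^-13 J.
|ΔE| = |2² − 3²|·E_1 = 5·2.809×10^-13 J = 1.40×10^-12 J.

|ΔE| = 1.40×10^-12 J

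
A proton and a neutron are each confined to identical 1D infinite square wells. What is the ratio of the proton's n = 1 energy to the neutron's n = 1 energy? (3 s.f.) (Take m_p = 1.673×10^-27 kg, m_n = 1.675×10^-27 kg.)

E_n ∝ 1/m at fixed n and L, so the ratio is m_n/m_p = 1.675×10^-27/1.673×10^-27 = 1.00.

1.00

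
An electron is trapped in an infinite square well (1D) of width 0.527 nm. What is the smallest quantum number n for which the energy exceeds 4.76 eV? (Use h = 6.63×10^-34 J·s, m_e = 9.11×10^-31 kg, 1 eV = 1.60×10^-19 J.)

n = 2

E_1 = h²/(8m_eL²) = 2.172×10^-19 J = 1.357 eV.
Need n² > 4.76/1.357 = 3.508, i.e. n > 1.873.
The smallest integer satisfying this is n = 2.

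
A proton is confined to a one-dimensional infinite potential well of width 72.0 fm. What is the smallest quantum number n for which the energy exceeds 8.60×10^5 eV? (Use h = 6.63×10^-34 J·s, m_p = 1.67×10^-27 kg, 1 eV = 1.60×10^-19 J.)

E_1 = h²/(8m_pL²) = 6.347×10^-15 J = 3.967×10^4 eV.
Need n² > 8.60×10^5/3.967×10^4 = 21.68, i.e. n > 4.656.
The smallest integer satisfying this is n = 5.

n = 5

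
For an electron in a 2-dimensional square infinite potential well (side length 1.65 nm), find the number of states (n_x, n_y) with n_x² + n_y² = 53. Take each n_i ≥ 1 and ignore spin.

degeneracy = 2

The level has n_x² + n_y² = 53. The ordered positive-integer solutions are (2, 7), (7, 2).
That gives 2 states.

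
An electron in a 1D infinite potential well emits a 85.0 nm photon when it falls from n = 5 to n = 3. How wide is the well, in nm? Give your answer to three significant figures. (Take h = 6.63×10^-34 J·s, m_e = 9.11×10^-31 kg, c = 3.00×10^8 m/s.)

L = 0.642 nm

The photon carries ΔE = hc/λ = 6.63×10^-34·3.00×10^8/8.50×10^-8 m = 2.340×10^-18 J.
Since ΔE = (5² − 3²)E_1, E_1 = 1.462×10^-19 J, and L = h/√(8m_eE_1) = 6.42×10^-10 m = 0.642 nm.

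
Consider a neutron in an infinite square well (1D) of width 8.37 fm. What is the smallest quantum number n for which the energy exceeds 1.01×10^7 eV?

n = 2

E_1 = h²/(8m_nL²) = 4.677×10^-13 J = 2.919×10^6 eV.
Need n² > 1.01×10^7/2.919×10^6 = 3.460, i.e. n > 1.860.
The smallest integer satisfying this is n = 2.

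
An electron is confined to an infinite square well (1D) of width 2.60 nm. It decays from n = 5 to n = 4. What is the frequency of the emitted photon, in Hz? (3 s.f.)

E_1 = h²/(8m_eL²) = 8.912×10^-21 J and ΔE = (5² − 4²)E_1 = 8.021×10^-20 J.
f = ΔE/h = 8.021×10^-20/6.626×10^-34 = 1.21×10^14 Hz.

f = 1.21×10^14 Hz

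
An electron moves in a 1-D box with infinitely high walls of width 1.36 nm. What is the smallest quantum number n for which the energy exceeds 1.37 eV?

n = 3

E_1 = h²/(8m_eL²) = 3.257×10^-20 J = 0.2033 eV.
Need n² > 1.37/0.2033 = 6.739, i.e. n > 2.596.
The smallest integer satisfying this is n = 3.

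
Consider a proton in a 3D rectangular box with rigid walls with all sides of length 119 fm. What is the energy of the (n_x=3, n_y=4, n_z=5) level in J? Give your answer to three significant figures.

For a 3D rectangular well E = (h²/8m_p)·Σ n_i²/L_i² = (6.626×10^-34)²/(8·1.673×10^-27) · [3²/(119 fm)² + 4²/(119 fm)² + 5²/(119 fm)²].
Evaluating gives E = 1.16×10^-13 J.

E = 1.16×10^-13 J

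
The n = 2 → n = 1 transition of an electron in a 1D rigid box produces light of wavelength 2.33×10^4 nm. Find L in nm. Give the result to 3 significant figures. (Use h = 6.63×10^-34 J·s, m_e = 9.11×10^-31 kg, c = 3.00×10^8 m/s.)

L = 4.60 nm

The photon carries ΔE = hc/λ = 6.63×10^-34·3.00×10^8/2.33×10^-5 m = 8.536×10^-21 J.
Since ΔE = (2² − 1²)E_1, E_1 = 2.845×10^-21 J, and L = h/√(8m_eE_1) = 4.60×10^-9 m = 4.60 nm.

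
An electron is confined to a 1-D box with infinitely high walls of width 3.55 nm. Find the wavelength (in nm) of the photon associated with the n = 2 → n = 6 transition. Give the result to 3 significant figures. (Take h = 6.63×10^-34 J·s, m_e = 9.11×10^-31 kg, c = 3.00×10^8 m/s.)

λ = 1.30×10^3 nm

E_1 = h²/(8m_eL²) = 4.786×10^-21 J, so ΔE = (6² − 2²)E_1 = 1.532×10^-19 J.
λ = hc/ΔE = (6.63×10^-34·3.00×10^8)/1.532×10^-19 = 1.30×10^-6 m = 1.30×10^3 nm.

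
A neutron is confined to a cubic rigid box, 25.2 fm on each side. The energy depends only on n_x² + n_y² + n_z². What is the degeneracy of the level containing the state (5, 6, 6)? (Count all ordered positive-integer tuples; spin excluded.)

degeneracy = 3

The level has n_x² + n_y² + n_z² = 97. The ordered positive-integer solutions are (5, 6, 6), (6, 5, 6), (6, 6, 5).
That gives 3 states.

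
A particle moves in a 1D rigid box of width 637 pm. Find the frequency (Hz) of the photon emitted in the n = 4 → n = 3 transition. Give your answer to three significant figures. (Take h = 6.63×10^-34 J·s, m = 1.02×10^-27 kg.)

E_1 = h²/(8mL²) = 1.328×10^-22 J and ΔE = (4² − 3²)E_1 = 9.296×10^-22 J.
f = ΔE/h = 9.296×10^-22/6.63×10^-34 = 1.40×10^12 Hz.

f = 1.40×10^12 Hz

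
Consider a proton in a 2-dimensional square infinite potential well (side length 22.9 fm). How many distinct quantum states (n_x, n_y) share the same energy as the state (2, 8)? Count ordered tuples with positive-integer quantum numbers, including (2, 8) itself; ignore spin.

The level has n_x² + n_y² = 68. The ordered positive-integer solutions are (2, 8), (8, 2).
That gives 2 states.

degeneracy = 2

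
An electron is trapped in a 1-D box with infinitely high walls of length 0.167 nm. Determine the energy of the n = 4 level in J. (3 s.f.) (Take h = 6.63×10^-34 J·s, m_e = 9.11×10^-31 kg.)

For an infinite well E_n = n²h²/(8m_eL²), so E_1 = h²/(8m_eL²) = (6.63×10^-34)²/(8·9.11×10^-31·(1.67×10^-10 m)²) = 2.163×10^-18 J.
Then E_4 = 4²·E_1 = 16·2.163×10^-18 J = 3.46×10^-17 J.

E_4 = 3.46×10^-17 J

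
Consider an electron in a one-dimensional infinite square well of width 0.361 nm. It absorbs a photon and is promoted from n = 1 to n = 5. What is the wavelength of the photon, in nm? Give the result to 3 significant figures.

E_1 = h²/(8m_eL²) = 4.623×10^-19 J, so ΔE = (5² − 1²)E_1 = 1.110×10^-17 J.
λ = hc/ΔE = (6.626×10^-34·2.998×10^8)/1.110×10^-17 = 1.79×10^-8 m = 17.9 nm.

λ = 17.9 nm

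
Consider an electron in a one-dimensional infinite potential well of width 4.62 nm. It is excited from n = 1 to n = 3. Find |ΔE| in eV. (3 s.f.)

E_1 = h²/(8m_eL²) = 2.823×10^-21 J.
|ΔE| = |1² − 3²|·E_1 = 8·2.823×10^-21 J = 2.258×10^-20 J = 0.141 eV.

|ΔE| = 0.141 eV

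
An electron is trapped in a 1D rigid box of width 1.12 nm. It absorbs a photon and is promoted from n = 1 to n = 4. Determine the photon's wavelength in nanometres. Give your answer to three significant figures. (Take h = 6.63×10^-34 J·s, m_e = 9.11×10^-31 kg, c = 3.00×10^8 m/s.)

E_1 = h²/(8m_eL²) = 4.808×10^-20 J, so ΔE = (4² − 1²)E_1 = 7.212×10^-19 J.
λ = hc/ΔE = (6.63×10^-34·3.00×10^8)/7.212×10^-19 = 2.76×10^-7 m = 276 nm.

λ = 276 nm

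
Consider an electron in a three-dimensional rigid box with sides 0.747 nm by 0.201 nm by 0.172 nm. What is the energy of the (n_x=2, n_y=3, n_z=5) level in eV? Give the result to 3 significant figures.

For a 3D rectangular well E = (h²/8m_e)·Σ n_i²/L_i² = (6.626×10^-34)²/(8·9.109×10^-31) · [2²/(0.747 nm)² + 3²/(0.201 nm)² + 5²/(0.172 nm)²].
Evaluating gives E = 6.477×10^-17 J = 404 eV.

E = 404 eV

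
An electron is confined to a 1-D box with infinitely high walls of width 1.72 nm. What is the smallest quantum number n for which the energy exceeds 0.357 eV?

E_1 = h²/(8m_eL²) = 2.037×10^-20 J = 0.1272 eV.
Need n² > 0.357/0.1272 = 2.807, i.e. n > 1.675.
The smallest integer satisfying this is n = 2.

n = 2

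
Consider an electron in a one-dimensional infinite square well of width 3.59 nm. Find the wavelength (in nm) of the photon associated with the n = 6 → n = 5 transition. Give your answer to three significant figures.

λ = 3.86×10^3 nm

E_1 = h²/(8m_eL²) = 4.675×10^-21 J, so ΔE = (6² − 5²)E_1 = 5.143×10^-20 J.
λ = hc/ΔE = (6.626×10^-34·2.998×10^8)/5.143×10^-20 = 3.86×10^-6 m = 3.86×10^3 nm.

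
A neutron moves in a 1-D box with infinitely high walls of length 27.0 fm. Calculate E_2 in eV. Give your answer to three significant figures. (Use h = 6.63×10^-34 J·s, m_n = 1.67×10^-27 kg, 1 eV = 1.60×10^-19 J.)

For an infinite well E_n = n²h²/(8m_nL²), so E_1 = h²/(8m_nL²) = (6.63×10^-34)²/(8·1.67×10^-27·(2.70×10^-14 m)²) = 4.513×10^-14 J.
Then E_2 = 2²·E_1 = 4·4.513×10^-14 J = 1.805×10^-13 J.
Converting, E_2 = 1.805×10^-13 J / (1.60×10^-19 J/eV) = 1.13×10^6 eV.

E_2 = 1.13×10^6 eV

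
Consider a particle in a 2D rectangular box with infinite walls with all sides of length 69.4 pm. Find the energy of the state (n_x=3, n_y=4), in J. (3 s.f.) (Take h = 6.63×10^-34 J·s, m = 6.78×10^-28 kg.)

E = 4.21×10^-19 J

For a 2D rectangular well E = (h²/8m)·Σ n_i²/L_i² = (6.63×10^-34)²/(8·6.78×10^-28) · [3²/(69.4 pm)² + 4²/(69.4 pm)²].
Evaluating gives E = 4.21×10^-19 J.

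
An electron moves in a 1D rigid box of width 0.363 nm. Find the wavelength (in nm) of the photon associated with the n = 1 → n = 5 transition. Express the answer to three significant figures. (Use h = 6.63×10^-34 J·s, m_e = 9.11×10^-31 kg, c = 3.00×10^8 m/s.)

λ = 18.1 nm

E_1 = h²/(8m_eL²) = 4.577×10^-19 J, so ΔE = (5² − 1²)E_1 = 1.098×10^-17 J.
λ = hc/ΔE = (6.63×10^-34·3.00×10^8)/1.098×10^-17 = 1.81×10^-8 m = 18.1 nm.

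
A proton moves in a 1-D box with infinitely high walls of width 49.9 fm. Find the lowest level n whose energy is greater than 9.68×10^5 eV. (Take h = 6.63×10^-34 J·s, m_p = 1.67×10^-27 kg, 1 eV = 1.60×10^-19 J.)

E_1 = h²/(8m_pL²) = 1.321×10^-14 J = 8.256×10^4 eV.
Need n² > 9.68×10^5/8.256×10^4 = 11.72, i.e. n > 3.423.
The smallest integer satisfying this is n = 4.

n = 4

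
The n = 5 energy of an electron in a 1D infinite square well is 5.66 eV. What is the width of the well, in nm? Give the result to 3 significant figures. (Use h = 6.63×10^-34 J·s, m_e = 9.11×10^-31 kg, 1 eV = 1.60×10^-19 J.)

L = 1.29 nm

From E_n = n²h²/(8m_eL²), L = n·h/√(8m_eE_n).
E_5 = 5.66 eV = 9.056×10^-19 J, so L = 5·6.63×10^-34/√(8·9.11×10^-31·9.056×10^-19) = 1.29×10^-9 m = 1.29 nm.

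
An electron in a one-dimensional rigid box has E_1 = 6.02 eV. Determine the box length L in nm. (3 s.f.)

From E_n = n²h²/(8m_eL²), L = n·h/√(8m_eE_n).
E_1 = 6.02 eV = 9.644×10^-19 J, so L = 1·6.626×10^-34/√(8·9.109×10^-31·9.644×10^-19) = 2.50×10^-10 m = 0.250 nm.

L = 0.250 nm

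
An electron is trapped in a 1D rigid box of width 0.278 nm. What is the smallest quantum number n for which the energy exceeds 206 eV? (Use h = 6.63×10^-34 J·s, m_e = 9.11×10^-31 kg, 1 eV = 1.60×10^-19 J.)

E_1 = h²/(8m_eL²) = 7.804×10^-19 J = 4.878 eV.
Need n² > 206/4.878 = 42.23, i.e. n > 6.498.
The smallest integer satisfying this is n = 7.

n = 7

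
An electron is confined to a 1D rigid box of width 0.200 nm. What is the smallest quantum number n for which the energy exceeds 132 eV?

E_1 = h²/(8m_eL²) = 1.506×10^-18 J = 9.401 eV.
Need n² > 132/9.401 = 14.04, i.e. n > 3.747.
The smallest integer satisfying this is n = 4.

n = 4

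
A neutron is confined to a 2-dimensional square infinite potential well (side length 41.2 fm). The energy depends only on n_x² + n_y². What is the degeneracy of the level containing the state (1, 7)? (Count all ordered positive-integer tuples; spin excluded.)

The level has n_x² + n_y² = 50. The ordered positive-integer solutions are (1, 7), (5, 5), (7, 1).
That gives 3 states.

degeneracy = 3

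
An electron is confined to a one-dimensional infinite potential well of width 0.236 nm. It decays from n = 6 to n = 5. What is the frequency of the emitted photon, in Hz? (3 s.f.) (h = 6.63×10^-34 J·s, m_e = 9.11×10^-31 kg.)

E_1 = h²/(8m_eL²) = 1.083×10^-18 J and ΔE = (6² − 5²)E_1 = 1.191×10^-17 J.
f = ΔE/h = 1.191×10^-17/6.63×10^-34 = 1.80×10^16 Hz.

f = 1.80×10^16 Hz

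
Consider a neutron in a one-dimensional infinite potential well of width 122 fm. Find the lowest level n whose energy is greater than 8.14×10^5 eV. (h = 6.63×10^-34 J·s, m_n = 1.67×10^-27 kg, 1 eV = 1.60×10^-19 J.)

E_1 = h²/(8m_nL²) = 2.211×10^-15 J = 1.382×10^4 eV.
Need n² > 8.14×10^5/1.382×10^4 = 58.90, i.e. n > 7.675.
The smallest integer satisfying this is n = 8.

n = 8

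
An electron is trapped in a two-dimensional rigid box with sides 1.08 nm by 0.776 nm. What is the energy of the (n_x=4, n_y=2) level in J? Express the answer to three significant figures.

E = 1.23×10^-18 J

For a 2D rectangular well E = (h²/8m_e)·Σ n_i²/L_i² = (6.626×10^-34)²/(8·9.109×10^-31) · [4²/(1.08 nm)² + 2²/(0.776 nm)²].
Evaluating gives E = 1.23×10^-18 J.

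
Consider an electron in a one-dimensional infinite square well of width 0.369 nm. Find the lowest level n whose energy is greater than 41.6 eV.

n = 4

E_1 = h²/(8m_eL²) = 4.425×10^-19 J = 2.762 eV.
Need n² > 41.6/2.762 = 15.06, i.e. n > 3.881.
The smallest integer satisfying this is n = 4.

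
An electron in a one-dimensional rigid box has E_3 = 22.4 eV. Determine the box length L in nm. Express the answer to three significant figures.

L = 0.389 nm

From E_n = n²h²/(8m_eL²), L = n·h/√(8m_eE_n).
E_3 = 22.4 eV = 3.588×10^-18 J, so L = 3·6.626×10^-34/√(8·9.109×10^-31·3.588×10^-18) = 3.89×10^-10 m = 0.389 nm.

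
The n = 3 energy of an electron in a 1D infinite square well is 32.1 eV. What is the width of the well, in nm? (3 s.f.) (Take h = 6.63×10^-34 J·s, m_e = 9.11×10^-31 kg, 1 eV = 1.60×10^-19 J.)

From E_n = n²h²/(8m_eL²), L = n·h/√(8m_eE_n).
E_3 = 32.1 eV = 5.136×10^-18 J, so L = 3·6.63×10^-34/√(8·9.11×10^-31·5.136×10^-18) = 3.25×10^-10 m = 0.325 nm.

L = 0.325 nm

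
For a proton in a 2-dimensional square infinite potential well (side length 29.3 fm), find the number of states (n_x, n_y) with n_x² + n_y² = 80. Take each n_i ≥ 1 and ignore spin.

The level has n_x² + n_y² = 80. The ordered positive-integer solutions are (4, 8), (8, 4).
That gives 2 states.

degeneracy = 2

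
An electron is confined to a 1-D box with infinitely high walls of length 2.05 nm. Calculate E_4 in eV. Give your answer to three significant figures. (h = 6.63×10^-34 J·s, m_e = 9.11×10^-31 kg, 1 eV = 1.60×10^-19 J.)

For an infinite well E_n = n²h²/(8m_eL²), so E_1 = h²/(8m_eL²) = (6.63×10^-34)²/(8·9.11×10^-31·(2.05×10^-9 m)²) = 1.435×10^-20 J.
Then E_4 = 4²·E_1 = 16·1.435×10^-20 J = 2.296×10^-19 J.
Converting, E_4 = 2.296×10^-19 J / (1.60×10^-19 J/eV) = 1.44 eV.

E_4 = 1.44 eV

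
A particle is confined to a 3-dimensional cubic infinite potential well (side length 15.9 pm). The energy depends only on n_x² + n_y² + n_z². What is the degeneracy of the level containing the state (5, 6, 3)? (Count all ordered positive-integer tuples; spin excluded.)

The level has n_x² + n_y² + n_z² = 70. The ordered positive-integer solutions are (3, 5, 6), (3, 6, 5), (5, 3, 6), (5, 6, 3), (6, 3, 5), (6, 5, 3).
That gives 6 states.

degeneracy = 6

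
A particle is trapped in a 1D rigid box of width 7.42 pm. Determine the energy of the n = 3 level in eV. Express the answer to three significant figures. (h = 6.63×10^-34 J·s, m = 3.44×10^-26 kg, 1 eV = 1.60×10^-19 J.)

For an infinite well E_n = n²h²/(8mL²), so E_1 = h²/(8mL²) = (6.63×10^-34)²/(8·3.44×10^-26·(7.42×10^-12 m)²) = 2.901×10^-20 J.
Then E_3 = 3²·E_1 = 9·2.901×10^-20 J = 2.611×10^-19 J.
Converting, E_3 = 2.611×10^-19 J / (1.60×10^-19 J/eV) = 1.63 eV.

E_3 = 1.63 eV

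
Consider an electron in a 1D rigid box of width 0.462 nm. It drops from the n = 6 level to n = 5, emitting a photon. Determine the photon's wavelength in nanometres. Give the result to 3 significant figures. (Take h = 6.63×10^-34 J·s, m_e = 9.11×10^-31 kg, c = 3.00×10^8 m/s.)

λ = 64.0 nm

E_1 = h²/(8m_eL²) = 2.826×10^-19 J, so ΔE = (6² − 5²)E_1 = 3.109×10^-18 J.
λ = hc/ΔE = (6.63×10^-34·3.00×10^8)/3.109×10^-18 = 6.40×10^-8 m = 64.0 nm.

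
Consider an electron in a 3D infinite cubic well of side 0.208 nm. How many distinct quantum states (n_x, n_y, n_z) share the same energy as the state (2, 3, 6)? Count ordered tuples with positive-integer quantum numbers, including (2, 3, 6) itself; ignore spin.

degeneracy = 6

The level has n_x² + n_y² + n_z² = 49. The ordered positive-integer solutions are (2, 3, 6), (2, 6, 3), (3, 2, 6), (3, 6, 2), (6, 2, 3), (6, 3, 2).
That gives 6 states.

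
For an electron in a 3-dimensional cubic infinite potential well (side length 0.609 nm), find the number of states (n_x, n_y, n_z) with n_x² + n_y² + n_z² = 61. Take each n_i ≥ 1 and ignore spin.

degeneracy = 6

The level has n_x² + n_y² + n_z² = 61. The ordered positive-integer solutions are (3, 4, 6), (3, 6, 4), (4, 3, 6), (4, 6, 3), (6, 3, 4), (6, 4, 3).
That gives 6 states.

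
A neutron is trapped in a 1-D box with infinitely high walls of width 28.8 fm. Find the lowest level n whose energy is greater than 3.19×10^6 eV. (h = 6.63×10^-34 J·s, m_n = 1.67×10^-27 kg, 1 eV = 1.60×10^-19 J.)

n = 4

E_1 = h²/(8m_nL²) = 3.967×10^-14 J = 2.479×10^5 eV.
Need n² > 3.19×10^6/2.479×10^5 = 12.87, i.e. n > 3.587.
The smallest integer satisfying this is n = 4.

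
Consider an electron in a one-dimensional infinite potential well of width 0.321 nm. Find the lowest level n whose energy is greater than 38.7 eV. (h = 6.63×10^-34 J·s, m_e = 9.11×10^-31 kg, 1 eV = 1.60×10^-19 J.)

E_1 = h²/(8m_eL²) = 5.853×10^-19 J = 3.658 eV.
Need n² > 38.7/3.658 = 10.58, i.e. n > 3.253.
The smallest integer satisfying this is n = 4.

n = 4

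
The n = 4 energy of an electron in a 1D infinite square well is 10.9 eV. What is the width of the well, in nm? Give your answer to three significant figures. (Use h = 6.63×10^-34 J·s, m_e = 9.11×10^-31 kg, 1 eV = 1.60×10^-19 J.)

From E_n = n²h²/(8m_eL²), L = n·h/√(8m_eE_n).
E_4 = 10.9 eV = 1.744×10^-18 J, so L = 4·6.63×10^-34/√(8·9.11×10^-31·1.744×10^-18) = 7.44×10^-10 m = 0.744 nm.

L = 0.744 nm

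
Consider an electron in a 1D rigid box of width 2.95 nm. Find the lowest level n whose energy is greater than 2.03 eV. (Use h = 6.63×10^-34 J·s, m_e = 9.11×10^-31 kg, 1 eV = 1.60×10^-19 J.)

E_1 = h²/(8m_eL²) = 6.931×10^-21 J = 0.04332 eV.
Need n² > 2.03/0.04332 = 46.86, i.e. n > 6.845.
The smallest integer satisfying this is n = 7.

n = 7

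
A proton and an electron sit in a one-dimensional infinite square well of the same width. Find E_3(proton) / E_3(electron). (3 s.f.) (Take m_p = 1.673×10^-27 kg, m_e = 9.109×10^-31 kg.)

5.44×10^-4

E_n ∝ 1/m at fixed n and L, so the ratio is m_e/m_p = 9.109×10^-31/1.673×10^-27 = 5.44×10^-4.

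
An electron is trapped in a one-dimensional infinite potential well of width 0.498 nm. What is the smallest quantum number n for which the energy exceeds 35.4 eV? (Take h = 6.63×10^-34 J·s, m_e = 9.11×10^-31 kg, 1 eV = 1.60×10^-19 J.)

n = 5

E_1 = h²/(8m_eL²) = 2.432×10^-19 J = 1.520 eV.
Need n² > 35.4/1.520 = 23.29, i.e. n > 4.826.
The smallest integer satisfying this is n = 5.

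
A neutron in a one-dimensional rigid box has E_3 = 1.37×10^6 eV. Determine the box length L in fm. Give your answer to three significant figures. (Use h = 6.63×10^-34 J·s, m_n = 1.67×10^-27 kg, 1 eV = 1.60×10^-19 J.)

From E_n = n²h²/(8m_nL²), L = n·h/√(8m_nE_n).
E_3 = 1.37×10^6 eV = 2.192×10^-13 J, so L = 3·6.63×10^-34/√(8·1.67×10^-27·2.192×10^-13) = 3.68×10^-14 m = 36.8 fm.

L = 36.8 fm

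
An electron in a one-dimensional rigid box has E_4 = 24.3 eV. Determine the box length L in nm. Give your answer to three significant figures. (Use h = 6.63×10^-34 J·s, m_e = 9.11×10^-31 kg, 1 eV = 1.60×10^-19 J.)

From E_n = n²h²/(8m_eL²), L = n·h/√(8m_eE_n).
E_4 = 24.3 eV = 3.888×10^-18 J, so L = 4·6.63×10^-34/√(8·9.11×10^-31·3.888×10^-18) = 4.98×10^-10 m = 0.498 nm.

L = 0.498 nm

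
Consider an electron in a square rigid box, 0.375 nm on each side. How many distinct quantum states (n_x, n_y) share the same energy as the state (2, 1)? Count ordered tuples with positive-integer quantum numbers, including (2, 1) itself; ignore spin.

The level has n_x² + n_y² = 5. The ordered positive-integer solutions are (1, 2), (2, 1).
That gives 2 states.

degeneracy = 2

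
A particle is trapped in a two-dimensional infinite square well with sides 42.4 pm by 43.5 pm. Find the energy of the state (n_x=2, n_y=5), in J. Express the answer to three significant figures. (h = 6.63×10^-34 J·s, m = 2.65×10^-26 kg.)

For a 2D rectangular well E = (h²/8m)·Σ n_i²/L_i² = (6.63×10^-34)²/(8·2.65×10^-26) · [2²/(42.4 pm)² + 5²/(43.5 pm)²].
Evaluating gives E = 3.20×10^-20 J.

E = 3.20×10^-20 J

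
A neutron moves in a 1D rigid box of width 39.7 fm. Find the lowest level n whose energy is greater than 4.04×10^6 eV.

n = 6

E_1 = h²/(8m_nL²) = 2.079×10^-14 J = 1.298×10^5 eV.
Need n² > 4.04×10^6/1.298×10^5 = 31.12, i.e. n > 5.579.
The smallest integer satisfying this is n = 6.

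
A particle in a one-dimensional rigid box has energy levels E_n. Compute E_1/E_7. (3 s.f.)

0.0204

E_n ∝ n², so E_1/E_7 = 1²/7² = 1/49 = 0.0204.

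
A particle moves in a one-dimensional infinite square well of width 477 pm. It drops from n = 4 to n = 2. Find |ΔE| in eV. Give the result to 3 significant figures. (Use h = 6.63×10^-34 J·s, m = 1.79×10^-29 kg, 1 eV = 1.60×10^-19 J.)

|ΔE| = 1.01 eV

E_1 = h²/(8mL²) = 1.349×10^-20 J.
|ΔE| = |4² − 2²|·E_1 = 12·1.349×10^-20 J = 1.619×10^-19 J = 1.01 eV.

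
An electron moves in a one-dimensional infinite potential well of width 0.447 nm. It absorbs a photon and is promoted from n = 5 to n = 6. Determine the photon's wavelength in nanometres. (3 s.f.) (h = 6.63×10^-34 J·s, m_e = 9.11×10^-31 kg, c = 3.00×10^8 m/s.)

λ = 59.9 nm

E_1 = h²/(8m_eL²) = 3.019×10^-19 J, so ΔE = (6² − 5²)E_1 = 3.321×10^-18 J.
λ = hc/ΔE = (6.63×10^-34·3.00×10^8)/3.321×10^-18 = 5.99×10^-8 m = 59.9 nm.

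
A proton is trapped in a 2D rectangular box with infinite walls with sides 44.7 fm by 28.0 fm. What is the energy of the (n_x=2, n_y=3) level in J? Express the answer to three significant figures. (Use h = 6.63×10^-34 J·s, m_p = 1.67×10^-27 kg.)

For a 2D rectangular well E = (h²/8m_p)·Σ n_i²/L_i² = (6.63×10^-34)²/(8·1.67×10^-27) · [2²/(44.7 fm)² + 3²/(28.0 fm)²].
Evaluating gives E = 4.44×10^-13 J.

E = 4.44×10^-13 J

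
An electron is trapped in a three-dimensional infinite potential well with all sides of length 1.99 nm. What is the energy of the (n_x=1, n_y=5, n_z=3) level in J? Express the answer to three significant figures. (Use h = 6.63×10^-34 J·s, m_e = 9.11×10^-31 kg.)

For a 3D rectangular well E = (h²/8m_e)·Σ n_i²/L_i² = (6.63×10^-34)²/(8·9.11×10^-31) · [1²/(1.99 nm)² + 5²/(1.99 nm)² + 3²/(1.99 nm)²].
Evaluating gives E = 5.33×10^-19 J.

E = 5.33×10^-19 J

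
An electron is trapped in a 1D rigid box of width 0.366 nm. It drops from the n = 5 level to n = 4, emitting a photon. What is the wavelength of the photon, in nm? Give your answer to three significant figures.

λ = 49.1 nm

E_1 = h²/(8m_eL²) = 4.498×10^-19 J, so ΔE = (5² − 4²)E_1 = 4.048×10^-18 J.
λ = hc/ΔE = (6.626×10^-34·2.998×10^8)/4.048×10^-18 = 4.91×10^-8 m = 49.1 nm.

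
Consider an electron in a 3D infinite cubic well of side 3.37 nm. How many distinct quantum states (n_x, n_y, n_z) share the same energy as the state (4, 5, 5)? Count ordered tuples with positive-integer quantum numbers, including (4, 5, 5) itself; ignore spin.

The level has n_x² + n_y² + n_z² = 66. The ordered positive-integer solutions are (1, 1, 8), (1, 4, 7), (1, 7, 4), (1, 8, 1), (4, 1, 7), (4, 5, 5), (4, 7, 1), (5, 4, 5), (5, 5, 4), (7, 1, 4), (7, 4, 1), (8, 1, 1).
That gives 12 states.

degeneracy = 12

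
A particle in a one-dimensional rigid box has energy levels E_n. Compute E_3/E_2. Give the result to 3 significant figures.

2.25

E_n ∝ n², so E_3/E_2 = 3²/2² = 9/4 = 2.25.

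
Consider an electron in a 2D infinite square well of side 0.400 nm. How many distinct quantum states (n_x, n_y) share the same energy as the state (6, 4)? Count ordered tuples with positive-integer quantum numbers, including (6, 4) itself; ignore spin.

degeneracy = 2

The level has n_x² + n_y² = 52. The ordered positive-integer solutions are (4, 6), (6, 4).
That gives 2 states.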